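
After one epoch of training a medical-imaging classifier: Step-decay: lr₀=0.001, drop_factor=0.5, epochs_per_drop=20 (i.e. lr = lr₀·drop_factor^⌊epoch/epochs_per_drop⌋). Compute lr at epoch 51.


n_drops = ⌊51/20⌋ = 2
lr = 0.001·0.5^2 = 0.001·0.25 = 0.00025

0.00025


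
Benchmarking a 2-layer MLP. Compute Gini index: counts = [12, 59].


Probabilities: [12/71, 59/71] ≈ [0.169, 0.831]
Σpᵢ² = (144 + 3481)/71² = 3625/5041
Gini = 1 - Σpᵢ² = 1 - 3625/5041 = 0.2809

0.2809


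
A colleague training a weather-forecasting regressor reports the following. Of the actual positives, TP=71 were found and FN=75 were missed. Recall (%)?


Recall = TP/(TP+FN)
= 71/(71+75)
= 71/146 = 48.63%

48.63%


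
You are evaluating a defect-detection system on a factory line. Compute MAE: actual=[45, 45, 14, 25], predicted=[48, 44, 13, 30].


Absolute errors: |45-48|=3, |45-44|=1, |14-13|=1, |25-30|=5
Sum = 10
MAE = 10/4 = 5/2

5/2


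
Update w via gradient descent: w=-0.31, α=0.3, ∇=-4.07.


w_new = w - α·∇
= -0.31 - 0.3·-4.07
= -0.31 + 1.221
= 0.911

0.911


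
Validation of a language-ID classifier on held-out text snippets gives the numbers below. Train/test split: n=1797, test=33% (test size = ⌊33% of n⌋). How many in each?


Test = ⌊1797·33/100⌋ = 593
Train = 1797 - 593 = 1204

Train: 1204, Test: 593


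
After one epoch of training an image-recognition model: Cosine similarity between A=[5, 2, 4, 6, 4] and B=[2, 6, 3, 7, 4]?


A·B = 5·2 + 2·6 + 4·3 + 6·7 + 4·4 = 92
‖A‖ = √97 = 9.8489, ‖B‖ = √114 = 10.6771
cos = 92/(√97·√114) = 92/√11058 = 0.8749

0.8749


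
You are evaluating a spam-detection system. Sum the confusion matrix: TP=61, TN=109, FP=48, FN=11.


Total = TP + TN + FP + FN
= 61 + 109 + 48 + 11
= 229
(Predicted positive: 109, predicted negative: 120)

229


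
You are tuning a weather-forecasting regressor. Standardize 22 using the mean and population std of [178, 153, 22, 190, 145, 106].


μ = 132.3333, σ = 56.0734
z = (22 - 132.3333)/56.0734 = -1.9677

-1.9677


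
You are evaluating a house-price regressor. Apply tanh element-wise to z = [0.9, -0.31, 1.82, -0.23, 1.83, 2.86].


tanh(0.9) = 0.7163
tanh(-0.31) = -0.3004
tanh(1.82) = 0.9488
tanh(-0.23) = -0.226
tanh(1.83) = 0.9498
tanh(2.86) = 0.9935
result = [0.7163, -0.3004, 0.9488, -0.226, 0.9498, 0.9935]

[0.7163, -0.3004, 0.9488, -0.226, 0.9498, 0.9935]


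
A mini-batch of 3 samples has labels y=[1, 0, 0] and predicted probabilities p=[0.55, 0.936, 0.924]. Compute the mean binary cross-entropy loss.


L[0] = -ln(0.55) = 0.5978
L[1] = -ln(1-0.936) = -ln(0.064) = 2.7489
L[2] = -ln(1-0.924) = -ln(0.076) = 2.577
mean = (0.5978 + 2.7489 + 2.577)/3 = 1.9746

1.9746


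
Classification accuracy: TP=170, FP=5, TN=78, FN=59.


Accuracy = (TP+TN)/(TP+TN+FP+FN)
= (170+78)/(312)
= 248/312 = 79.49%

79.49%


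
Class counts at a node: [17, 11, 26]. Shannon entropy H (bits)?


Probabilities: [17/54, 11/54, 26/54] ≈ [0.3148, 0.2037, 0.4815]
H = -((17/54)·log₂(17/54) + (11/54)·log₂(11/54) + (26/54)·log₂(26/54))
  = 1.5002 bits

1.5002 bits


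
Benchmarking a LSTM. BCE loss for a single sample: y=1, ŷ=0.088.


BCE = -[y·ln(p) + (1-y)·ln(1-p)]
= -1·ln(0.088) - 0
= -ln(0.088) = 2.4304

2.4304


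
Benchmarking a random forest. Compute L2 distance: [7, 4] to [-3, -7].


d = √((7+ 3)² + (4+ 7)²)
  = √(100 + 121)
  = √221 = 14.8661

14.8661


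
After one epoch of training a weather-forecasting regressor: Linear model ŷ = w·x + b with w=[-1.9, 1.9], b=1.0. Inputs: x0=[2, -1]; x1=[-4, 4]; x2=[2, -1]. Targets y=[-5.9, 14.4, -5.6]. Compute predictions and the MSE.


ŷ0 = (-1.9)·(2) + (1.9)·(-1) + 1.0 = -4.7
ŷ1 = (-1.9)·(-4) + (1.9)·(4) + 1.0 = 16.2
ŷ2 = (-1.9)·(2) + (1.9)·(-1) + 1.0 = -4.7
errors² = [1.44, 3.24, 0.81]
MSE = 5.4900/3 = 1.83

1.83


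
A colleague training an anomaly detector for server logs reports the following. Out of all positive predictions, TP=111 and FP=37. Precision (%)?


Precision = TP/(TP+FP)
= 111/(111+37)
= 111/148 = 75.0%

75.0%


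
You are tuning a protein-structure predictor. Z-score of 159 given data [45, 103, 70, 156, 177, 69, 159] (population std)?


μ = 111.2857, σ = 48.6231
z = (159 - 111.2857)/48.6231 = 0.9813

0.9813


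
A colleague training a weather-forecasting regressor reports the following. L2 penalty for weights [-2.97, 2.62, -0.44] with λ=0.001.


‖w‖₂² = (-2.97)² + (2.62)² + (-0.44)²
     = 8.8209 + 6.8644 + 0.1936
     = 15.8789
λ·‖w‖₂² = 0.001·15.8789 = 0.015879

0.015879


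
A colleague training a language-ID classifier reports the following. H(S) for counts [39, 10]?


Probabilities: [39/49, 10/49] ≈ [0.7959, 0.2041]
H = -((39/49)·log₂(39/49) + (10/49)·log₂(10/49))
  = 0.73 bits

0.73 bits


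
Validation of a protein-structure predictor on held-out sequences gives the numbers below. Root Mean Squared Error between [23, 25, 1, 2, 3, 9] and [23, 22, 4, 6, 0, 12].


MSE = 52/6 = 8.6667
RMSE = √(52/6) = 2.9439

2.9439


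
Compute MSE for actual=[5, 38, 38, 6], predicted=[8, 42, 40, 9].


Squared errors: (5-8)²=9, (38-42)²=16, (38-40)²=4, (6-9)²=9
Sum = 38
MSE = 38/4 = 19/2

19/2


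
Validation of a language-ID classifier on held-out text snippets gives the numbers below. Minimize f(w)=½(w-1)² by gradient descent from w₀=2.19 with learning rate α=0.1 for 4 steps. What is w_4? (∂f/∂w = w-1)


step 1: grad = 2.19-1 = 1.19; w = 2.19 - 0.1·(1.19) = 2.071
step 2: grad = 2.071-1 = 1.071; w = 2.071 - 0.1·(1.071) = 1.9639
step 3: grad = 1.9639-1 = 0.9639; w = 1.9639 - 0.1·(0.9639) = 1.86751
step 4: grad = 1.86751-1 = 0.86751; w = 1.86751 - 0.1·(0.86751) = 1.780759

1.780759


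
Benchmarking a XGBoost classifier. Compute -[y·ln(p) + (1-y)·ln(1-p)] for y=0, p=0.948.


BCE = -[y·ln(p) + (1-y)·ln(1-p)]
= -0 - 1·ln(1-0.948)
= -ln(0.052) = 2.9565

2.9565


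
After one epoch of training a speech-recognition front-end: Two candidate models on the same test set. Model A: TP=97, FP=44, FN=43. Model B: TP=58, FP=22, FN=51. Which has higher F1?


Model A: P=97/141=0.6879, R=97/140=0.6929, F1=2PR/(P+R)=2TP/(2TP+FP+FN)=194/281=0.6904
Model B: P=58/80=0.725, R=58/109=0.5321, F1=2PR/(P+R)=2TP/(2TP+FP+FN)=116/189=0.6138
0.6904 > 0.6138 → Model A

Model A


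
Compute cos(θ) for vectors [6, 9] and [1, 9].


A·B = 6·1 + 9·9 = 87
‖A‖ = √117 = 10.8167, ‖B‖ = √82 = 9.0554
cos = 87/(√117·√82) = 87/√9594 = 0.8882

0.8882


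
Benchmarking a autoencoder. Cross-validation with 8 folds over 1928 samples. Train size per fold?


Fold size = 1928/8 = 241
Training per fold = 1928 - 241 = 1687

1687


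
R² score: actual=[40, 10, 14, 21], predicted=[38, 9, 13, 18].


ȳ = 21.25
SS_res = Σ(y-ŷ)² = 15
SS_tot = Σ(y-ȳ)² = 530.75
R² = 1 - SS_res/SS_tot = 1 - 0.0283 = 0.9717

0.9717


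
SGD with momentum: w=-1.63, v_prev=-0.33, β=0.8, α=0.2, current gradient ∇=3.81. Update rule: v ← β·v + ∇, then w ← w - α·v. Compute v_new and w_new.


v_new = 0.8·-0.33 + 3.81 = -0.264 + 3.81 = 3.546
w_new = -1.63 - 0.2·3.546 = -1.63 - 0.7092 = -2.3392

v_new=3.546, w_new=-2.3392


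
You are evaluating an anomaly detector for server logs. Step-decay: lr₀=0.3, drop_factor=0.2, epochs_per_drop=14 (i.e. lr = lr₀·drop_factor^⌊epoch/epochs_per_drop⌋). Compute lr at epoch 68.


n_drops = ⌊68/14⌋ = 4
lr = 0.3·0.2^4 = 0.3·0.0016 = 0.00048

0.00048


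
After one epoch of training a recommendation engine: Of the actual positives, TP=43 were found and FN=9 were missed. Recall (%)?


Recall = TP/(TP+FN)
= 43/(43+9)
= 43/52 = 82.69%

82.69%


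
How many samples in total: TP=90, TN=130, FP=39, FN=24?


Total = TP + TN + FP + FN
= 90 + 130 + 39 + 24
= 283
(Predicted positive: 129, predicted negative: 154)

283


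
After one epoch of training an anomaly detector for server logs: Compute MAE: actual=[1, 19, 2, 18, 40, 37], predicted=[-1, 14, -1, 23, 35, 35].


Absolute errors: |1+ 1|=2, |19-14|=5, |2+ 1|=3, |18-23|=5, |40-35|=5, |37-35|=2
Sum = 22
MAE = 22/6 = 11/3

11/3


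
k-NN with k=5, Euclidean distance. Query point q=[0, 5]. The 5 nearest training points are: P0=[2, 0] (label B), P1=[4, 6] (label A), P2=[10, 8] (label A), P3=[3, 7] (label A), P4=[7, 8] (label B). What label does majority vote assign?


d(q,P0) = 5.3852  (label B)
d(q,P1) = 4.1231  (label A)
d(q,P2) = 10.4403  (label A)
d(q,P3) = 3.6056  (label A)
d(q,P4) = 7.6158  (label B)
Votes: A=3, B=2
Majority → A

A


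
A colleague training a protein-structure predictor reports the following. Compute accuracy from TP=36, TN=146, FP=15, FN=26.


Accuracy = (TP+TN)/(TP+TN+FP+FN)
= (36+146)/(223)
= 182/223 = 81.61%

81.61%


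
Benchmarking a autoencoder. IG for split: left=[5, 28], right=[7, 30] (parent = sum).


Parent = [12, 58], H_parent = 0.661
H_left = 0.6136 (n=33), H_right = 0.6998 (n=37)
H_children = (33/70)·0.6136 + (37/70)·0.6998 = 0.6592
IG = 0.661 - 0.6592 = 0.0018

0.0018


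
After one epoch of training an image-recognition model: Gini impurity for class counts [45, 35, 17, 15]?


Probabilities: [45/112, 35/112, 17/112, 15/112] ≈ [0.4018, 0.3125, 0.1518, 0.1339]
Σpᵢ² = (2025 + 1225 + 289 + 225)/112² = 3764/12544
Gini = 1 - Σpᵢ² = 1 - 3764/12544 = 0.6999

0.6999


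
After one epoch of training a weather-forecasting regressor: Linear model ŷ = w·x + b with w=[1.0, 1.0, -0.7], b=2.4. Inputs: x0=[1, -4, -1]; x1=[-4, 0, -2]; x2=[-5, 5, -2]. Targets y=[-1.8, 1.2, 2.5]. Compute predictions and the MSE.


ŷ0 = (1.0)·(1) + (1.0)·(-4) + (-0.7)·(-1) + 2.4 = 0.1
ŷ1 = (1.0)·(-4) + (1.0)·(0) + (-0.7)·(-2) + 2.4 = -0.2
ŷ2 = (1.0)·(-5) + (1.0)·(5) + (-0.7)·(-2) + 2.4 = 3.8
errors² = [3.61, 1.96, 1.69]
MSE = 7.2600/3 = 2.42

2.42


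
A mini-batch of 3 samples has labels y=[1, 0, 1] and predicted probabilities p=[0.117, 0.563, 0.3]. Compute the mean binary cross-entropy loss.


L[0] = -ln(0.117) = 2.1456
L[1] = -ln(1-0.563) = -ln(0.437) = 0.8278
L[2] = -ln(0.3) = 1.204
mean = (2.1456 + 0.8278 + 1.204)/3 = 1.3925

1.3925


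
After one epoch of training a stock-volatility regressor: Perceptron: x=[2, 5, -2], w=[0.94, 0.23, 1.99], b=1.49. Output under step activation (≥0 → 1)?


z = (2)·(0.94) + (5)·(0.23) + (-2)·(1.99) + 1.49
  = 0.54
step(z) = 1 (z≥0)

1


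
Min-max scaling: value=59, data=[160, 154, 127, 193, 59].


min=59, max=193
(59-59)/(193-59) = 0/134 = 0.0

0.0


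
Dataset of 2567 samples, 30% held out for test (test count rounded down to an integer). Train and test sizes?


Test = ⌊2567·30/100⌋ = 770
Train = 2567 - 770 = 1797

Train: 1797, Test: 770


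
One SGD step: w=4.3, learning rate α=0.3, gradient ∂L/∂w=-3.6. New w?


w_new = w - α·∇
= 4.3 - 0.3·-3.6
= 4.3 + 1.08
= 5.38

5.38


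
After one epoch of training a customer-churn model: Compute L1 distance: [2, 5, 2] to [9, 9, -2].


d = |2-9| + |5-9| + |2+ 2|
  = 7 + 4 + 4
  = 15

15


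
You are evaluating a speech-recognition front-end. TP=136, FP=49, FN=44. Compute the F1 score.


Precision = 136/185 = 0.7351
Recall = 136/180 = 0.7556
F1 = 2·P·R/(P+R) = 2·TP/(2·TP+FP+FN) = 272/(272+49+44) = 272/365 = 0.7452

0.7452


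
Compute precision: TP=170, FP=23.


Precision = TP/(TP+FP)
= 170/(170+23)
= 170/193 = 88.08%

88.08%


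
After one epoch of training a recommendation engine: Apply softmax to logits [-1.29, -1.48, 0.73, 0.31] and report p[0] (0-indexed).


Exponentials: e^-1.29=0.2753, e^-1.48=0.2276, e^0.73=2.0751, e^0.31=1.3634
Sum = 3.9414
Softmax = [0.0698, 0.0578, 0.5265, 0.3459]
p[0] = 0.2753/3.9414 = 0.0698

0.0698


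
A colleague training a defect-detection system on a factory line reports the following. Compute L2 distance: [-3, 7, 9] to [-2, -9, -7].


d = √((-3+ 2)² + (7+ 9)² + (9+ 7)²)
  = √(1 + 256 + 256)
  = √513 = 22.6495

22.6495


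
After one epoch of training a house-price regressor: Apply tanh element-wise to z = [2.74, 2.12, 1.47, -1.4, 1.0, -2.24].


tanh(2.74) = 0.9917
tanh(2.12) = 0.9716
tanh(1.47) = 0.8996
tanh(-1.4) = -0.8854
tanh(1.0) = 0.7616
tanh(-2.24) = -0.9776
result = [0.9917, 0.9716, 0.8996, -0.8854, 0.7616, -0.9776]

[0.9917, 0.9716, 0.8996, -0.8854, 0.7616, -0.9776]


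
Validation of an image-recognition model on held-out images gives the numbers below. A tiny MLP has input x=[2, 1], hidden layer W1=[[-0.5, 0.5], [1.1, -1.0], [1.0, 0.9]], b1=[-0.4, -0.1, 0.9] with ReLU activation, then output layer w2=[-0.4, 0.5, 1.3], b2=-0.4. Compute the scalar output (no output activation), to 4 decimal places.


z1[0] = (-0.5)·(2) + (0.5)·(1) - 0.4 = -0.9
z1[1] = (1.1)·(2) + (-1.0)·(1) - 0.1 = 1.1
z1[2] = (1.0)·(2) + (0.9)·(1) + 0.9 = 3.8
h = ReLU(z1) = [0.0, 1.1, 3.8]
output = (-0.4)·(0.0) + (0.5)·(1.1) + (1.3)·(3.8) - 0.4 = 5.09

5.09


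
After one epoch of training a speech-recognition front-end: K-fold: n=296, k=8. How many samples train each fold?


Fold size = 296/8 = 37
Training per fold = 296 - 37 = 259

259


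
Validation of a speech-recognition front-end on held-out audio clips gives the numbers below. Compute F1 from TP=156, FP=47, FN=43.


Precision = 156/203 = 0.7685
Recall = 156/199 = 0.7839
F1 = 2·P·R/(P+R) = 2·TP/(2·TP+FP+FN) = 312/(312+47+43) = 312/402 = 0.7761

0.7761


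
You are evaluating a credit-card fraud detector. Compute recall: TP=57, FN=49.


Recall = TP/(TP+FN)
= 57/(57+49)
= 57/106 = 53.77%

53.77%


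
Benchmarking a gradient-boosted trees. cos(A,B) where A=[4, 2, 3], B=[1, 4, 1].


A·B = 4·1 + 2·4 + 3·1 = 15
‖A‖ = √29 = 5.3852, ‖B‖ = √18 = 4.2426
cos = 15/(√29·√18) = 15/√522 = 0.6565

0.6565


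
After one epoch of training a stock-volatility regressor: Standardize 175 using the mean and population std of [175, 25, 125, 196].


μ = 130.25, σ = 66.0128
z = (175 - 130.25)/66.0128 = 0.6779

0.6779


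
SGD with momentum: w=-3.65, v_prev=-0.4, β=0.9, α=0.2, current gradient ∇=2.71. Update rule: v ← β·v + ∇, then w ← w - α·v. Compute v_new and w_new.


v_new = 0.9·-0.4 + 2.71 = -0.36 + 2.71 = 2.35
w_new = -3.65 - 0.2·2.35 = -3.65 - 0.47 = -4.12

v_new=2.35, w_new=-4.12


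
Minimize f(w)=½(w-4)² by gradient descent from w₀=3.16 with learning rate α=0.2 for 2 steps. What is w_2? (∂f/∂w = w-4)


step 1: grad = 3.16-4 = -0.84; w = 3.16 - 0.2·(-0.84) = 3.328
step 2: grad = 3.328-4 = -0.672; w = 3.328 - 0.2·(-0.672) = 3.4624

3.4624


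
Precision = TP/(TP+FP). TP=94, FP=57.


Precision = TP/(TP+FP)
= 94/(94+57)
= 94/151 = 62.25%

62.25%


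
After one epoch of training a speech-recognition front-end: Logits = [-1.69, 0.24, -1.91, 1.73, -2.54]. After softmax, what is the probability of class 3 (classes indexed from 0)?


Exponentials: e^-1.69=0.1845, e^0.24=1.2712, e^-1.91=0.1481, e^1.73=5.6407, e^-2.54=0.0789
Sum = 7.3234
Softmax = [0.0252, 0.1736, 0.0202, 0.7702, 0.0108]
p[3] = 5.6407/7.3234 = 0.7702

0.7702


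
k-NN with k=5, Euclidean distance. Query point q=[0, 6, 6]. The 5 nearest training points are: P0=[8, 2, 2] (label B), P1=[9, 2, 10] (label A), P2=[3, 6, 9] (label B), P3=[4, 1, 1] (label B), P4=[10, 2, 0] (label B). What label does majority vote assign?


d(q,P0) = 9.798  (label B)
d(q,P1) = 10.6301  (label A)
d(q,P2) = 4.2426  (label B)
d(q,P3) = 8.124  (label B)
d(q,P4) = 12.3288  (label B)
Votes: A=1, B=4
Majority → B

B


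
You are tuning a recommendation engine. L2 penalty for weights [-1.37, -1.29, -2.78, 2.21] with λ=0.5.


‖w‖₂² = (-1.37)² + (-1.29)² + (-2.78)² + (2.21)²
     = 1.8769 + 1.6641 + 7.7284 + 4.8841
     = 16.1535
λ·‖w‖₂² = 0.5·16.1535 = 8.07675

8.07675


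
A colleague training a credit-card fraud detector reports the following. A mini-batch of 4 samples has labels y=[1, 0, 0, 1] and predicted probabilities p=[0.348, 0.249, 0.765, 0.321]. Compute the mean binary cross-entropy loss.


L[0] = -ln(0.348) = 1.0556
L[1] = -ln(1-0.249) = -ln(0.751) = 0.2863
L[2] = -ln(1-0.765) = -ln(0.235) = 1.4482
L[3] = -ln(0.321) = 1.1363
mean = (1.0556 + 0.2863 + 1.4482 + 1.1363)/4 = 0.9816

0.9816


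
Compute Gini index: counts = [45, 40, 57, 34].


Probabilities: [45/176, 40/176, 57/176, 34/176] ≈ [0.2557, 0.2273, 0.3239, 0.1932]
Σpᵢ² = (2025 + 1600 + 3249 + 1156)/176² = 8030/30976
Gini = 1 - Σpᵢ² = 1 - 8030/30976 = 0.7408

0.7408


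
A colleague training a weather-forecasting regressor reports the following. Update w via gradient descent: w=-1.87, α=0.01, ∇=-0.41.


w_new = w - α·∇
= -1.87 - 0.01·-0.41
= -1.87 + 0.0041
= -1.8659

-1.8659


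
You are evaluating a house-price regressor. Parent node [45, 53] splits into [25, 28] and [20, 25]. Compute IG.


Parent = [45, 53], H_parent = 0.9952
H_left = 0.9977 (n=53), H_right = 0.9911 (n=45)
H_children = (53/98)·0.9977 + (45/98)·0.9911 = 0.9947
IG = 0.9952 - 0.9947 = 0.0005

0.0005


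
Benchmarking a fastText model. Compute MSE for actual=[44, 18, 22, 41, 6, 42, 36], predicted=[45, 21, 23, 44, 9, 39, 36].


Squared errors: (44-45)²=1, (18-21)²=9, (22-23)²=1, (41-44)²=9, (6-9)²=9, (42-39)²=9, (36-36)²=0
Sum = 38
MSE = 38/7 = 38/7

38/7


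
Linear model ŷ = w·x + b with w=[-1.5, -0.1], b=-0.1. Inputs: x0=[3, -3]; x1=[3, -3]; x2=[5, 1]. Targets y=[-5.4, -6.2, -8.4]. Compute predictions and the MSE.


ŷ0 = (-1.5)·(3) + (-0.1)·(-3) - 0.1 = -4.3
ŷ1 = (-1.5)·(3) + (-0.1)·(-3) - 0.1 = -4.3
ŷ2 = (-1.5)·(5) + (-0.1)·(1) - 0.1 = -7.7
errors² = [1.21, 3.61, 0.49]
MSE = 5.3100/3 = 1.77

1.77


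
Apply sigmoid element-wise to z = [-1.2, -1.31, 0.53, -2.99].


σ(-1.2) = 1/(1+e^1.2) = 0.2315
σ(-1.31) = 1/(1+e^1.31) = 0.2125
σ(0.53) = 1/(1+e^-0.53) = 0.6295
σ(-2.99) = 1/(1+e^2.99) = 0.0479
result = [0.2315, 0.2125, 0.6295, 0.0479]

[0.2315, 0.2125, 0.6295, 0.0479]


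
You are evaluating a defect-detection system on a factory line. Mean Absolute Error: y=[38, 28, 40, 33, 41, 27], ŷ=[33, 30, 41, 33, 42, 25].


Absolute errors: |38-33|=5, |28-30|=2, |40-41|=1, |33-33|=0, |41-42|=1, |27-25|=2
Sum = 11
MAE = 11/6 = 11/6

11/6


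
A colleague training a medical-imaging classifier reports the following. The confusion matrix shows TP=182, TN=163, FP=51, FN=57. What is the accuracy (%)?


Accuracy = (TP+TN)/(TP+TN+FP+FN)
= (182+163)/(453)
= 345/453 = 76.16%

76.16%


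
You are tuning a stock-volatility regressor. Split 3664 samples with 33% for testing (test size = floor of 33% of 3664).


Test = ⌊3664·33/100⌋ = 1209
Train = 3664 - 1209 = 2455

Train: 2455, Test: 1209


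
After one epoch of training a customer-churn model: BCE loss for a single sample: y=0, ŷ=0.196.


BCE = -[y·ln(p) + (1-y)·ln(1-p)]
= -0 - 1·ln(1-0.196)
= -ln(0.804) = 0.2182

0.2182


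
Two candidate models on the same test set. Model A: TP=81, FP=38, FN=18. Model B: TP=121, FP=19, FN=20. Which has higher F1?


Model A: P=81/119=0.6807, R=81/99=0.8182, F1=2PR/(P+R)=2TP/(2TP+FP+FN)=162/218=0.7431
Model B: P=121/140=0.8643, R=121/141=0.8582, F1=2PR/(P+R)=2TP/(2TP+FP+FN)=242/281=0.8612
0.7431 < 0.8612 → Model B

Model B


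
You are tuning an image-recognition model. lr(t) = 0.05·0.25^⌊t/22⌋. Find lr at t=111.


n_drops = ⌊111/22⌋ = 5
lr = 0.05·0.25^5 = 0.05·0.0009765625 = 0.000048828125

0.000048828125


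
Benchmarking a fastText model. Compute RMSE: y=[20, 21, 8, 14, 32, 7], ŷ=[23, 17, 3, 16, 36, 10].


MSE = 79/6 = 13.1667
RMSE = √(79/6) = 3.6286

3.6286


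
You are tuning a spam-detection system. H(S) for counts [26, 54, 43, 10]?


Probabilities: [26/133, 54/133, 43/133, 10/133] ≈ [0.1955, 0.406, 0.3233, 0.0752]
H = -((26/133)·log₂(26/133) + (54/133)·log₂(54/133) + (43/133)·log₂(43/133) + (10/133)·log₂(10/133))
  = 1.7957 bits

1.7957 bits


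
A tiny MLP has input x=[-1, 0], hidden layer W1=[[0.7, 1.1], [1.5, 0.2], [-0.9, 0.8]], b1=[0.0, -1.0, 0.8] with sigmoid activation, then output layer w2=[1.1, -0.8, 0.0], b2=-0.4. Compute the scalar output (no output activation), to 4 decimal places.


z1[0] = (0.7)·(-1) + (1.1)·(0) + 0.0 = -0.7
z1[1] = (1.5)·(-1) + (0.2)·(0) - 1.0 = -2.5
z1[2] = (-0.9)·(-1) + (0.8)·(0) + 0.8 = 1.7
h = sigmoid(z1) = [0.3318, 0.0759, 0.8455]
output = (1.1)·(0.3318) + (-0.8)·(0.0759) + (0.0)·(0.8455) - 0.4 = -0.0957

-0.0957


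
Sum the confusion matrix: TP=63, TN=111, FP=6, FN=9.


Total = TP + TN + FP + FN
= 63 + 111 + 6 + 9
= 189
(Predicted positive: 69, predicted negative: 120)

189


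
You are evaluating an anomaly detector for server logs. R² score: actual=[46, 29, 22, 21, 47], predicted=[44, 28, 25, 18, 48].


ȳ = 33
SS_res = Σ(y-ŷ)² = 24
SS_tot = Σ(y-ȳ)² = 646
R² = 1 - SS_res/SS_tot = 1 - 0.0372 = 0.9628

0.9628


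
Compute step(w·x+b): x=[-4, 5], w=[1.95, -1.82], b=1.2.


z = (-4)·(1.95) + (5)·(-1.82) + 1.2
  = -15.7
step(z) = 0 (z<0)

0


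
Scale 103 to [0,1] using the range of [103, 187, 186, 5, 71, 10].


min=5, max=187
(103-5)/(187-5) = 98/182 = 0.5385

0.5385


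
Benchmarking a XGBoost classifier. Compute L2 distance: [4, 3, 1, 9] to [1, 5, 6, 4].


d = √((4-1)² + (3-5)² + (1-6)² + (9-4)²)
  = √(9 + 4 + 25 + 25)
  = √63 = 7.9373

7.9373


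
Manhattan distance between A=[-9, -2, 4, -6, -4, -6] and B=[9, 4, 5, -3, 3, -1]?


d = |-9-9| + |-2-4| + |4-5| + |-6+ 3| + |-4-3| + |-6+ 1|
  = 18 + 6 + 1 + 3 + 7 + 5
  = 40

40


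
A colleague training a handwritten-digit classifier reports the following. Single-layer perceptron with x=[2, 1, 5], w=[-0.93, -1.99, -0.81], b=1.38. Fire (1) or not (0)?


z = (2)·(-0.93) + (1)·(-1.99) + (5)·(-0.81) + 1.38
  = -6.52
step(z) = 0 (z<0)

0


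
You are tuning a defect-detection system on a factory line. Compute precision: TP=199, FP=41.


Precision = TP/(TP+FP)
= 199/(199+41)
= 199/240 = 82.92%

82.92%


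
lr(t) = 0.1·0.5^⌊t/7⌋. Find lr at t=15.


n_drops = ⌊15/7⌋ = 2
lr = 0.1·0.5^2 = 0.1·0.25 = 0.025

0.025


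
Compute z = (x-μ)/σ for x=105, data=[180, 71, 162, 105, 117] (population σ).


μ = 127, σ = 39.3802
z = (105 - 127)/39.3802 = -0.5587

-0.5587


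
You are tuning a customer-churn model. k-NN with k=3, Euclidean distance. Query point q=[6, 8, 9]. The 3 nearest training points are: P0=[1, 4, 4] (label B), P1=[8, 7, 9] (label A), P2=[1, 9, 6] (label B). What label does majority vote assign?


d(q,P0) = 8.124  (label B)
d(q,P1) = 2.2361  (label A)
d(q,P2) = 5.9161  (label B)
Votes: A=1, B=2
Majority → B

B


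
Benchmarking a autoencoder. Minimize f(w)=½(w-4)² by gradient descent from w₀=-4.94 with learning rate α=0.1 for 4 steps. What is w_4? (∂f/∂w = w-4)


step 1: grad = -4.94-4 = -8.94; w = -4.94 - 0.1·(-8.94) = -4.046
step 2: grad = -4.046-4 = -8.046; w = -4.046 - 0.1·(-8.046) = -3.2414
step 3: grad = -3.2414-4 = -7.2414; w = -3.2414 - 0.1·(-7.2414) = -2.51726
step 4: grad = -2.51726-4 = -6.51726; w = -2.51726 - 0.1·(-6.51726) = -1.865534

-1.865534


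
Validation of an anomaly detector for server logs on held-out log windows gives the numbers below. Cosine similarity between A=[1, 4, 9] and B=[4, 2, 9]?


A·B = 1·4 + 4·2 + 9·9 = 93
‖A‖ = √98 = 9.8995, ‖B‖ = √101 = 10.0499
cos = 93/(√98·√101) = 93/√9898 = 0.9348

0.9348


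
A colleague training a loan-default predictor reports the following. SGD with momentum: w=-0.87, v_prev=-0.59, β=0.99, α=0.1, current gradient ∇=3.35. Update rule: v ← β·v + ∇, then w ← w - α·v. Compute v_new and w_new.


v_new = 0.99·-0.59 + 3.35 = -0.5841 + 3.35 = 2.7659
w_new = -0.87 - 0.1·2.7659 = -0.87 - 0.27659 = -1.14659

v_new=2.7659, w_new=-1.14659


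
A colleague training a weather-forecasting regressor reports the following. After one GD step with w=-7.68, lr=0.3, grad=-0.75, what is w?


w_new = w - α·∇
= -7.68 - 0.3·-0.75
= -7.68 + 0.225
= -7.455

-7.455


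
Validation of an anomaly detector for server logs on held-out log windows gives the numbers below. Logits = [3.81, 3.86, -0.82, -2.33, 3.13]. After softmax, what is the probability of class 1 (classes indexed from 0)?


Exponentials: e^3.81=45.1504, e^3.86=47.4654, e^-0.82=0.4404, e^-2.33=0.0973, e^3.13=22.874
Sum = 116.0275
Softmax = [0.3891, 0.4091, 0.0038, 0.0008, 0.1971]
p[1] = 47.4654/116.0275 = 0.4091

0.4091


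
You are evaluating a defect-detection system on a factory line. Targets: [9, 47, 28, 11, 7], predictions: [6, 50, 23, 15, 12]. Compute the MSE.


Squared errors: (9-6)²=9, (47-50)²=9, (28-23)²=25, (11-15)²=16, (7-12)²=25
Sum = 84
MSE = 84/5 = 84/5

84/5


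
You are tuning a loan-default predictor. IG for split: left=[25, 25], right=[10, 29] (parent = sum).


Parent = [35, 54], H_parent = 0.9669
H_left = 1 (n=50), H_right = 0.8213 (n=39)
H_children = (50/89)·1 + (39/89)·0.8213 = 0.9217
IG = 0.9669 - 0.9217 = 0.0452

0.0452


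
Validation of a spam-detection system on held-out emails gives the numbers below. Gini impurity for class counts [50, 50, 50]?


Probabilities: [50/150, 50/150, 50/150] ≈ [0.3333, 0.3333, 0.3333]
Σpᵢ² = (2500 + 2500 + 2500)/150² = 7500/22500
Gini = 1 - Σpᵢ² = 1 - 7500/22500 = 0.6667

0.6667


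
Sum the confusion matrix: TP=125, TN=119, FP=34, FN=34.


Total = TP + TN + FP + FN
= 125 + 119 + 34 + 34
= 312
(Predicted positive: 159, predicted negative: 153)

312


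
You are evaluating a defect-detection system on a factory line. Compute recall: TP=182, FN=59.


Recall = TP/(TP+FN)
= 182/(182+59)
= 182/241 = 75.52%

75.52%


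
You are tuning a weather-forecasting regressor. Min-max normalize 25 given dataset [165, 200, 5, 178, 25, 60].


min=5, max=200
(25-5)/(200-5) = 20/195 = 0.1026

0.1026


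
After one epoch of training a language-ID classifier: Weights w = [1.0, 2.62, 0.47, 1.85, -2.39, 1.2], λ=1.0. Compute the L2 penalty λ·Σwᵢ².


‖w‖₂² = (1.0)² + (2.62)² + (0.47)² + (1.85)² + (-2.39)² + (1.2)²
     = 1 + 6.8644 + 0.2209 + 3.4225 + 5.7121 + 1.44
     = 18.6599
λ·‖w‖₂² = 1.0·18.6599 = 18.6599

18.6599


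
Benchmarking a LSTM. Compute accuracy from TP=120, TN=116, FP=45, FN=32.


Accuracy = (TP+TN)/(TP+TN+FP+FN)
= (120+116)/(313)
= 236/313 = 75.4%

75.4%


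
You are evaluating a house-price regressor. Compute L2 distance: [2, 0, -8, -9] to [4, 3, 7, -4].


d = √((2-4)² + (0-3)² + (-8-7)² + (-9+ 4)²)
  = √(4 + 9 + 225 + 25)
  = √263 = 16.2173

16.2173


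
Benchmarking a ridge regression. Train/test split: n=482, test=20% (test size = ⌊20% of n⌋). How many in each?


Test = ⌊482·20/100⌋ = 96
Train = 482 - 96 = 386

Train: 386, Test: 96


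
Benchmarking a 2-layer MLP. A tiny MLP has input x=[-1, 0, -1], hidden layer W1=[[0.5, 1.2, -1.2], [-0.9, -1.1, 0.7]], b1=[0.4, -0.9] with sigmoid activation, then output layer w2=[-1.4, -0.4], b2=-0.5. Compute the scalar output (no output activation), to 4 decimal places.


z1[0] = (0.5)·(-1) + (1.2)·(0) + (-1.2)·(-1) + 0.4 = 1.1
z1[1] = (-0.9)·(-1) + (-1.1)·(0) + (0.7)·(-1) - 0.9 = -0.7
h = sigmoid(z1) = [0.7503, 0.3318]
output = (-1.4)·(0.7503) + (-0.4)·(0.3318) - 0.5 = -1.6831

-1.6831


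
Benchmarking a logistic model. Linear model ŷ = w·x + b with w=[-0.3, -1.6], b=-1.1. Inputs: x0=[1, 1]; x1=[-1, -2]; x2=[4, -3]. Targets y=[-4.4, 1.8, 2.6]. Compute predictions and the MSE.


ŷ0 = (-0.3)·(1) + (-1.6)·(1) - 1.1 = -3.0
ŷ1 = (-0.3)·(-1) + (-1.6)·(-2) - 1.1 = 2.4
ŷ2 = (-0.3)·(4) + (-1.6)·(-3) - 1.1 = 2.5
errors² = [1.96, 0.36, 0.01]
MSE = 2.3300/3 = 0.7767

0.7767


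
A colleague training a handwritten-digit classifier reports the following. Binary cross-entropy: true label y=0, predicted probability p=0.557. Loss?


BCE = -[y·ln(p) + (1-y)·ln(1-p)]
= -0 - 1·ln(1-0.557)
= -ln(0.443) = 0.8142

0.8142


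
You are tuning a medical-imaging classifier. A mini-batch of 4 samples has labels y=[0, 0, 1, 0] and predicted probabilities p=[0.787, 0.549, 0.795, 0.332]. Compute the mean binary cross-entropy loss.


L[0] = -ln(1-0.787) = -ln(0.213) = 1.5465
L[1] = -ln(1-0.549) = -ln(0.451) = 0.7963
L[2] = -ln(0.795) = 0.2294
L[3] = -ln(1-0.332) = -ln(0.668) = 0.4035
mean = (1.5465 + 0.7963 + 0.2294 + 0.4035)/4 = 0.7439

0.7439


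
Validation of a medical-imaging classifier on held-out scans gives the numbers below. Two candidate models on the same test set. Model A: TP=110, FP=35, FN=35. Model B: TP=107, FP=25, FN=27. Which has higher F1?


Model A: P=110/145=0.7586, R=110/145=0.7586, F1=2PR/(P+R)=2TP/(2TP+FP+FN)=220/290=0.7586
Model B: P=107/132=0.8106, R=107/134=0.7985, F1=2PR/(P+R)=2TP/(2TP+FP+FN)=214/266=0.8045
0.7586 < 0.8045 → Model B

Model B


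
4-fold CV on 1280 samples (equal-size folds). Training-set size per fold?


Fold size = 1280/4 = 320
Training per fold = 1280 - 320 = 960

960


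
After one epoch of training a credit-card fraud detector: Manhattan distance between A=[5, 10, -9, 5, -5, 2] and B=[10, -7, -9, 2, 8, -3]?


d = |5-10| + |10+ 7| + |-9+ 9| + |5-2| + |-5-8| + |2+ 3|
  = 5 + 17 + 0 + 3 + 13 + 5
  = 43

43


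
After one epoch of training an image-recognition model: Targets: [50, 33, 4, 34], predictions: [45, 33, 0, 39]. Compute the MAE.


Absolute errors: |50-45|=5, |33-33|=0, |4-0|=4, |34-39|=5
Sum = 14
MAE = 14/4 = 7/2

7/2


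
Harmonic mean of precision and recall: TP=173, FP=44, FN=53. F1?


Precision = 173/217 = 0.7972
Recall = 173/226 = 0.7655
F1 = 2·P·R/(P+R) = 2·TP/(2·TP+FP+FN) = 346/(346+44+53) = 346/443 = 0.781

0.781


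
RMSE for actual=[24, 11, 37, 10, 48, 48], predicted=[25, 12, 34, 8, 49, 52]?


MSE = 32/6 = 5.3333
RMSE = √(32/6) = 2.3094

2.3094


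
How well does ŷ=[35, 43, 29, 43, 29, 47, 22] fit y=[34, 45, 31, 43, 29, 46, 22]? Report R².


ȳ = 35.7143
SS_res = Σ(y-ŷ)² = 10
SS_tot = Σ(y-ȳ)² = 503.43
R² = 1 - SS_res/SS_tot = 1 - 0.0199 = 0.9801

0.9801


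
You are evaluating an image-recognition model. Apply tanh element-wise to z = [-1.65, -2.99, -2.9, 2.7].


tanh(-1.65) = -0.9289
tanh(-2.99) = -0.995
tanh(-2.9) = -0.994
tanh(2.7) = 0.991
result = [-0.9289, -0.995, -0.994, 0.991]

[-0.9289, -0.995, -0.994, 0.991]


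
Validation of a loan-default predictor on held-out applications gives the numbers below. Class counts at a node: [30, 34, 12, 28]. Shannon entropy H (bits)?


Probabilities: [30/104, 34/104, 12/104, 28/104] ≈ [0.2885, 0.3269, 0.1154, 0.2692]
H = -((30/104)·log₂(30/104) + (34/104)·log₂(34/104) + (12/104)·log₂(12/104) + (28/104)·log₂(28/104))
  = 1.9138 bits

1.9138 bits


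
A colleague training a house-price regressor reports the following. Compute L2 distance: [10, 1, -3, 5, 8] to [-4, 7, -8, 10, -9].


d = √((10+ 4)² + (1-7)² + (-3+ 8)² + (5-10)² + (8+ 9)²)
  = √(196 + 36 + 25 + 25 + 289)
  = √571 = 23.8956

23.8956


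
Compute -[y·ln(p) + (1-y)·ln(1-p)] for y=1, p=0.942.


BCE = -[y·ln(p) + (1-y)·ln(1-p)]
= -1·ln(0.942) - 0
= -ln(0.942) = 0.0598

0.0598


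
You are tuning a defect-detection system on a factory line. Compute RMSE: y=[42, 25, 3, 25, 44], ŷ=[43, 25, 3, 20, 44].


MSE = 26/5 = 5.2
RMSE = √(26/5) = 2.2804

2.2804


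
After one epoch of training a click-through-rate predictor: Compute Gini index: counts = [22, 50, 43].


Probabilities: [22/115, 50/115, 43/115] ≈ [0.1913, 0.4348, 0.3739]
Σpᵢ² = (484 + 2500 + 1849)/115² = 4833/13225
Gini = 1 - Σpᵢ² = 1 - 4833/13225 = 0.6346

0.6346


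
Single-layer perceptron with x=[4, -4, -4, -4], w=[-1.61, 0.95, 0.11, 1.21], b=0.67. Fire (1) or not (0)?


z = (4)·(-1.61) + (-4)·(0.95) + (-4)·(0.11) + (-4)·(1.21) + 0.67
  = -14.85
step(z) = 0 (z<0)

0


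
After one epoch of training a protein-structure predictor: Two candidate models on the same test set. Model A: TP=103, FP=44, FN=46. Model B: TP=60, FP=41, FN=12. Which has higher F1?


Model A: P=103/147=0.7007, R=103/149=0.6913, F1=2PR/(P+R)=2TP/(2TP+FP+FN)=206/296=0.6959
Model B: P=60/101=0.5941, R=60/72=0.8333, F1=2PR/(P+R)=2TP/(2TP+FP+FN)=120/173=0.6936
0.6959 > 0.6936 → Model A

Model A


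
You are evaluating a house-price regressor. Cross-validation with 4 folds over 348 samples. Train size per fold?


Fold size = 348/4 = 87
Training per fold = 348 - 87 = 261

261


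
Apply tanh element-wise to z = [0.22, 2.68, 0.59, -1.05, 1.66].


tanh(0.22) = 0.2165
tanh(2.68) = 0.9906
tanh(0.59) = 0.5299
tanh(-1.05) = -0.7818
tanh(1.66) = 0.9302
result = [0.2165, 0.9906, 0.5299, -0.7818, 0.9302]

[0.2165, 0.9906, 0.5299, -0.7818, 0.9302]


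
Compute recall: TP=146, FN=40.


Recall = TP/(TP+FN)
= 146/(146+40)
= 146/186 = 78.49%

78.49%


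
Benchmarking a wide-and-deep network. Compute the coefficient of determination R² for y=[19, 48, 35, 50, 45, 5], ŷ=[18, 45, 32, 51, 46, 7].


ȳ = 33.6667
SS_res = Σ(y-ŷ)² = 25
SS_tot = Σ(y-ȳ)² = 1639.33
R² = 1 - SS_res/SS_tot = 1 - 0.0153 = 0.9847

0.9847


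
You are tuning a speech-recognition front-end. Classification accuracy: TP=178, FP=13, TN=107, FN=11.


Accuracy = (TP+TN)/(TP+TN+FP+FN)
= (178+107)/(309)
= 285/309 = 92.23%

92.23%


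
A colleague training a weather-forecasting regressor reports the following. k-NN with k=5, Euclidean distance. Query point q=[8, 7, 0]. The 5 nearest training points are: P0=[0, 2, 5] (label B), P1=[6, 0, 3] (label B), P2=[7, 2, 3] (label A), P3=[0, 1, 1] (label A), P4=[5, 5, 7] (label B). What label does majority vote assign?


d(q,P0) = 10.6771  (label B)
d(q,P1) = 7.874  (label B)
d(q,P2) = 5.9161  (label A)
d(q,P3) = 10.0499  (label A)
d(q,P4) = 7.874  (label B)
Votes: A=2, B=3
Majority → B

B


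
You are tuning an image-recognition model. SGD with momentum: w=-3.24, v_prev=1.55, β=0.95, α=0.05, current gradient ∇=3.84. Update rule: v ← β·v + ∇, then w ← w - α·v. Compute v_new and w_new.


v_new = 0.95·1.55 + 3.84 = 1.4725 + 3.84 = 5.3125
w_new = -3.24 - 0.05·5.3125 = -3.24 - 0.265625 = -3.505625

v_new=5.3125, w_new=-3.505625


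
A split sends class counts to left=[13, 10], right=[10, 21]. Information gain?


Parent = [23, 31], H_parent = 0.9841
H_left = 0.9877 (n=23), H_right = 0.9072 (n=31)
H_children = (23/54)·0.9877 + (31/54)·0.9072 = 0.9415
IG = 0.9841 - 0.9415 = 0.0426

0.0426


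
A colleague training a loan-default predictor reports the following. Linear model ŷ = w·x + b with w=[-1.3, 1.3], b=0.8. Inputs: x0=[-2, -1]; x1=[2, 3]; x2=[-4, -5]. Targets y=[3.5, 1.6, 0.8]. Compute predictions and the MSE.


ŷ0 = (-1.3)·(-2) + (1.3)·(-1) + 0.8 = 2.1
ŷ1 = (-1.3)·(2) + (1.3)·(3) + 0.8 = 2.1
ŷ2 = (-1.3)·(-4) + (1.3)·(-5) + 0.8 = -0.5
errors² = [1.96, 0.25, 1.69]
MSE = 3.9000/3 = 1.3

1.3


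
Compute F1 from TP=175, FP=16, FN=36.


Precision = 175/191 = 0.9162
Recall = 175/211 = 0.8294
F1 = 2·P·R/(P+R) = 2·TP/(2·TP+FP+FN) = 350/(350+16+36) = 350/402 = 0.8706

0.8706


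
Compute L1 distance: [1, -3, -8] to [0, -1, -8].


d = |1-0| + |-3+ 1| + |-8+ 8|
  = 1 + 2 + 0
  = 3

3


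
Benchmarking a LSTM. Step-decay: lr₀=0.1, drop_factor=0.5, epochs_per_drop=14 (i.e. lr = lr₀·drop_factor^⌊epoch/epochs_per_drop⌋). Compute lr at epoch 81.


n_drops = ⌊81/14⌋ = 5
lr = 0.1·0.5^5 = 0.1·0.03125 = 0.003125

0.003125


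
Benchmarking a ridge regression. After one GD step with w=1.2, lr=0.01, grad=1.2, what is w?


w_new = w - α·∇
= 1.2 - 0.01·1.2
= 1.2 - 0.012
= 1.188

1.188


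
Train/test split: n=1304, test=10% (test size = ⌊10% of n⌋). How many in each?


Test = ⌊1304·10/100⌋ = 130
Train = 1304 - 130 = 1174

Train: 1174, Test: 130


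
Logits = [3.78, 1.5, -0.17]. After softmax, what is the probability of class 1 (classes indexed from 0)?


Exponentials: e^3.78=43.816, e^1.5=4.4817, e^-0.17=0.8437
Sum = 49.1414
Softmax = [0.8916, 0.0912, 0.0172]
p[1] = 4.4817/49.1414 = 0.0912

0.0912


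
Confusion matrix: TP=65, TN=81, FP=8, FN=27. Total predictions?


Total = TP + TN + FP + FN
= 65 + 81 + 8 + 27
= 181
(Predicted positive: 73, predicted negative: 108)

181


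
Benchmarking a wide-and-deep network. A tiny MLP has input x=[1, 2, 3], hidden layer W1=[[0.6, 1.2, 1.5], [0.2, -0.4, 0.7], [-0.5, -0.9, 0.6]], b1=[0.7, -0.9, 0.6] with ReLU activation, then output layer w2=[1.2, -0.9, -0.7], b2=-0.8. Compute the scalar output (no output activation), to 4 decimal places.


z1[0] = (0.6)·(1) + (1.2)·(2) + (1.5)·(3) + 0.7 = 8.2
z1[1] = (0.2)·(1) + (-0.4)·(2) + (0.7)·(3) - 0.9 = 0.6
z1[2] = (-0.5)·(1) + (-0.9)·(2) + (0.6)·(3) + 0.6 = 0.1
h = ReLU(z1) = [8.2, 0.6, 0.1]
output = (1.2)·(8.2) + (-0.9)·(0.6) + (-0.7)·(0.1) - 0.8 = 8.43

8.43


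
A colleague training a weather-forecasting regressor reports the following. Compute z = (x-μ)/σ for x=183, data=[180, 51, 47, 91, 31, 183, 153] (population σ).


μ = 105.1429, σ = 60.9037
z = (183 - 105.1429)/60.9037 = 1.2784

1.2784


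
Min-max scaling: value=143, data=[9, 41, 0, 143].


min=0, max=143
(143-0)/(143-0) = 143/143 = 1.0

1.0


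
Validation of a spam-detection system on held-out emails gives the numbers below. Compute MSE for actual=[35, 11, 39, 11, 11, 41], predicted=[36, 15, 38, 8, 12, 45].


Squared errors: (35-36)²=1, (11-15)²=16, (39-38)²=1, (11-8)²=9, (11-12)²=1, (41-45)²=16
Sum = 44
MSE = 44/6 = 22/3

22/3


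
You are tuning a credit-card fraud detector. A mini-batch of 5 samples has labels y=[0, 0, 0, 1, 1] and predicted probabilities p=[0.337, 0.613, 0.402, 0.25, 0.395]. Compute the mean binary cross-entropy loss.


L[0] = -ln(1-0.337) = -ln(0.663) = 0.411
L[1] = -ln(1-0.613) = -ln(0.387) = 0.9493
L[2] = -ln(1-0.402) = -ln(0.598) = 0.5142
L[3] = -ln(0.25) = 1.3863
L[4] = -ln(0.395) = 0.9289
mean = (0.411 + 0.9493 + 0.5142 + 1.3863 + 0.9289)/5 = 0.8379

0.8379


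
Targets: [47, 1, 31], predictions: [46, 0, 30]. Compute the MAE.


Absolute errors: |47-46|=1, |1-0|=1, |31-30|=1
Sum = 3
MAE = 3/3 = 1

1


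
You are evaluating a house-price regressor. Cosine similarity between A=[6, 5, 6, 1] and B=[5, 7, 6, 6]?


A·B = 6·5 + 5·7 + 6·6 + 1·6 = 107
‖A‖ = √98 = 9.8995, ‖B‖ = √146 = 12.083
cos = 107/(√98·√146) = 107/√14308 = 0.8945

0.8945


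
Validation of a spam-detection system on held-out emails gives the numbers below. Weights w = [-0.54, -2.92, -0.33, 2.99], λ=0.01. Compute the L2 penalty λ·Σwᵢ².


‖w‖₂² = (-0.54)² + (-2.92)² + (-0.33)² + (2.99)²
     = 0.2916 + 8.5264 + 0.1089 + 8.9401
     = 17.867
λ·‖w‖₂² = 0.01·17.867 = 0.17867

0.17867


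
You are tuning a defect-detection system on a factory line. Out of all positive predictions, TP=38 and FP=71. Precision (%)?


Precision = TP/(TP+FP)
= 38/(38+71)
= 38/109 = 34.86%

34.86%


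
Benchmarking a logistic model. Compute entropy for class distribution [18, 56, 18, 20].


Probabilities: [18/112, 56/112, 18/112, 20/112] ≈ [0.1607, 0.5, 0.1607, 0.1786]
H = -((18/112)·log₂(18/112) + (56/112)·log₂(56/112) + (18/112)·log₂(18/112) + (20/112)·log₂(20/112))
  = 1.7916 bits

1.7916 bits


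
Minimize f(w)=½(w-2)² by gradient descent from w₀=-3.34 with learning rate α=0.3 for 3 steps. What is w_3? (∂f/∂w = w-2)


step 1: grad = -3.34-2 = -5.34; w = -3.34 - 0.3·(-5.34) = -1.738
step 2: grad = -1.738-2 = -3.738; w = -1.738 - 0.3·(-3.738) = -0.6166
step 3: grad = -0.6166-2 = -2.6166; w = -0.6166 - 0.3·(-2.6166) = 0.16838

0.16838


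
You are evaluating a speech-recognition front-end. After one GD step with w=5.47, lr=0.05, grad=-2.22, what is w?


w_new = w - α·∇
= 5.47 - 0.05·-2.22
= 5.47 + 0.111
= 5.581

5.581
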